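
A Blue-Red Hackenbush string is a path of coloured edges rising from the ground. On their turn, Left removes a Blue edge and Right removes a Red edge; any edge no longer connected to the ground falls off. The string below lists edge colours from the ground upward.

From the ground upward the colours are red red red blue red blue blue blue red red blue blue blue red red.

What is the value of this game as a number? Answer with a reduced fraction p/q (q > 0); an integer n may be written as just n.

Recurse on prefixes of the 15-edge string red red red blue red blue blue blue red red blue blue blue red red:
G(r) = { (no moves) | 0 } ⇒ -1
G(rr) = { (no moves) | -1 0 } ⇒ -2
G(rrr) = { (no moves) | -2 -1 0 } ⇒ -3
G(rrrb) = { -3 | -2 -1 0 } ⇒ -5/2
G(rrrbr) = { -3 | -5/2 -2 -1 0 } ⇒ -11/4
G(rrrbrb) = { -3 -11/4 | -5/2 -2 -1 0 } ⇒ -21/8
G(rrrbrbb) = { -3 -11/4 -21/8 | -5/2 -2 -1 0 } ⇒ -41/16
G(rrrbrbbb) = { -3 -11/4 -21/8 -41/16 | -5/2 -2 -1 0 } ⇒ -81/32
G(rrrbrbbbr) = { -3 -11/4 -21/8 -41/16 | -81/32 -5/2 -2 -1 0 } ⇒ -163/64
G(rrrbrbbbrr) = { -3 -11/4 -21/8 -41/16 | -163/64 -81/32 -5/2 -2 -1 0 } ⇒ -327/128
G(rrrbrbbbrrb) = { -3 -11/4 -21/8 -41/16 -327/128 | -163/64 -81/32 -5/2 -2 -1 0 } ⇒ -653/256
G(rrrbrbbbrrbb) = { -3 -11/4 -21/8 -41/16 -327/128 -653/256 | -163/64 -81/32 -5/2 -2 -1 0 } ⇒ -1305/512
G(rrrbrbbbrrbbb) = { -3 -11/4 -21/8 -41/16 -327/128 -653/256 -1305/512 | -163/64 -81/32 -5/2 -2 -1 0 } ⇒ -2609/1024
G(rrrbrbbbrrbbbr) = { -3 -11/4 -21/8 -41/16 -327/128 -653/256 -1305/512 | -2609/1024 -163/64 -81/32 -5/2 -2 -1 0 } ⇒ -5219/2048
G(rrrbrbbbrrbbbrr) = { -3 -11/4 -21/8 -41/16 -327/128 -653/256 -1305/512 | -5219/2048 -2609/1024 -163/64 -81/32 -5/2 -2 -1 0 } ⇒ -10439/4096

-10439/4096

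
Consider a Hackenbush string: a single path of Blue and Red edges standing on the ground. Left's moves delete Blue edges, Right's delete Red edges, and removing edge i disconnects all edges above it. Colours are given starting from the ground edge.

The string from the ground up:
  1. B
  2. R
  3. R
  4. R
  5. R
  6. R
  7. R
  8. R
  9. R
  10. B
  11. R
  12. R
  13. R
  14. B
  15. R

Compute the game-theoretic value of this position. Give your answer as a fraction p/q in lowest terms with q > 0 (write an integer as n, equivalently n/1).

Recurse on prefixes of the 15-edge string B R R R R R R R R B R R R B R:
edge 1 of 15 (B): { 0 |  } so 1
edge 2 of 15 (R): { 0 | 1 } so 1/2
edge 3 of 15 (R): { 0 | 1/2; 1 } so 1/4
edge 4 of 15 (R): { 0 | 1/4; 1/2; 1 } so 1/8
edge 5 of 15 (R): { 0 | 1/8; 1/4; 1/2; 1 } so 1/16
edge 6 of 15 (R): { 0 | 1/16; 1/8; 1/4; 1/2; 1 } so 1/32
edge 7 of 15 (R): { 0 | 1/32; 1/16; 1/8; 1/4; 1/2; 1 } so 1/64
edge 8 of 15 (R): { 0 | 1/64; 1/32; 1/16; 1/8; 1/4; 1/2; 1 } so 1/128
edge 9 of 15 (R): { 0 | 1/128; 1/64; 1/32; 1/16; 1/8; 1/4; 1/2; 1 } so 1/256
edge 10 of 15 (B): { 0; 1/256 | 1/128; 1/64; 1/32; 1/16; 1/8; 1/4; 1/2; 1 } so 3/512
edge 11 of 15 (R): { 0; 1/256 | 3/512; 1/128; 1/64; 1/32; 1/16; 1/8; 1/4; 1/2; 1 } so 5/1024
edge 12 of 15 (R): { 0; 1/256 | 5/1024; 3/512; 1/128; 1/64; 1/32; 1/16; 1/8; 1/4; 1/2; 1 } so 9/2048
edge 13 of 15 (R): { 0; 1/256 | 9/2048; 5/1024; 3/512; 1/128; 1/64; 1/32; 1/16; 1/8; 1/4; 1/2; 1 } so 17/4096
edge 14 of 15 (B): { 0; 1/256; 17/4096 | 9/2048; 5/1024; 3/512; 1/128; 1/64; 1/32; 1/16; 1/8; 1/4; 1/2; 1 } so 35/8192
edge 15 of 15 (R): { 0; 1/256; 17/4096 | 35/8192; 9/2048; 5/1024; 3/512; 1/128; 1/64; 1/32; 1/16; 1/8; 1/4; 1/2; 1 } so 69/16384

69/16384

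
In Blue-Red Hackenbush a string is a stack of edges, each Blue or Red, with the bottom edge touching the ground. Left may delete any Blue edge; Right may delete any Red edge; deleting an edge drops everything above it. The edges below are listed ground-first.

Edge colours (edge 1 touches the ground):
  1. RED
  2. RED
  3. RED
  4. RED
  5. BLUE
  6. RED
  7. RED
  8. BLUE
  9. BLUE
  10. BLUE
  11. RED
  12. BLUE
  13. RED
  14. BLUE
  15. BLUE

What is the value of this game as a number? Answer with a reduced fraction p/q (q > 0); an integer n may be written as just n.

-7721/2048

Build v(s[:k]) for k = 1..15, string s = RED RED RED RED BLUE RED RED BLUE BLUE BLUE RED BLUE RED BLUE BLUE.
1 of 15 · R · max L −∞ · min R 0 = -1
2 of 15 · RR · max L −∞ · min R -1 = -2
3 of 15 · RRR · max L −∞ · min R -2 = -3
4 of 15 · RRRR · max L −∞ · min R -3 = -4
5 of 15 · RRRRB · max L -4 · min R -3 = -7/2
6 of 15 · RRRRBR · max L -4 · min R -7/2 = -15/4
7 of 15 · RRRRBRR · max L -4 · min R -15/4 = -31/8
8 of 15 · RRRRBRRB · max L -31/8 · min R -15/4 = -61/16
9 of 15 · RRRRBRRBB · max L -61/16 · min R -15/4 = -121/32
10 of 15 · RRRRBRRBBB · max L -121/32 · min R -15/4 = -241/64
11 of 15 · RRRRBRRBBBR · max L -121/32 · min R -241/64 = -483/128
12 of 15 · RRRRBRRBBBRB · max L -483/128 · min R -241/64 = -965/256
13 of 15 · RRRRBRRBBBRBR · max L -483/128 · min R -965/256 = -1931/512
14 of 15 · RRRRBRRBBBRBRB · max L -1931/512 · min R -965/256 = -3861/1024
15 of 15 · RRRRBRRBBBRBRBB · max L -3861/1024 · min R -965/256 = -7721/2048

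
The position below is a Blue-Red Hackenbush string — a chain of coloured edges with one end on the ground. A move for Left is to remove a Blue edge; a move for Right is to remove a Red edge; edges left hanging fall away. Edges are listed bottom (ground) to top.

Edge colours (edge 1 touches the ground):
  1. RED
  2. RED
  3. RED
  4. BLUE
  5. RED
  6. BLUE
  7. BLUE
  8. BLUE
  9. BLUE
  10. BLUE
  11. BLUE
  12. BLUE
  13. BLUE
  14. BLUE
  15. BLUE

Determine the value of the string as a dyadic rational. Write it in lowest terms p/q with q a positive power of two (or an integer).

1 of 15 · R · max L −∞ · min R 0 → -1
2 of 15 · RR · max L −∞ · min R -1 → -2
3 of 15 · RRR · max L −∞ · min R -2 → -3
4 of 15 · RRRB · max L -3 · min R -2 → -5/2
5 of 15 · RRRBR · max L -3 · min R -5/2 → -11/4
6 of 15 · RRRBRB · max L -11/4 · min R -5/2 → -21/8
7 of 15 · RRRBRBB · max L -21/8 · min R -5/2 → -41/16
8 of 15 · RRRBRBBB · max L -41/16 · min R -5/2 → -81/32
9 of 15 · RRRBRBBBB · max L -81/32 · min R -5/2 → -161/64
10 of 15 · RRRBRBBBBB · max L -161/64 · min R -5/2 → -321/128
11 of 15 · RRRBRBBBBBB · max L -321/128 · min R -5/2 → -641/256
12 of 15 · RRRBRBBBBBBB · max L -641/256 · min R -5/2 → -1281/512
13 of 15 · RRRBRBBBBBBBB · max L -1281/512 · min R -5/2 → -2561/1024
14 of 15 · RRRBRBBBBBBBBB · max L -2561/1024 · min R -5/2 → -5121/2048
15 of 15 · RRRBRBBBBBBBBBB · max L -5121/2048 · min R -5/2 → -10241/4096

-10241/4096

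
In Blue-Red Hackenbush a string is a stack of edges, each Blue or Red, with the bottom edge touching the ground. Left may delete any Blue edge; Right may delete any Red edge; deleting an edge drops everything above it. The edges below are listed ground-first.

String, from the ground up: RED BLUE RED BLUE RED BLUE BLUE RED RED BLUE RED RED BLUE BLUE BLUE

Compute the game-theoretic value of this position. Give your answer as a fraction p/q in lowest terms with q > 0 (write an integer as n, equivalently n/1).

-10673/16384

Prefix values for RED BLUE RED BLUE RED BLUE BLUE RED RED BLUE RED RED BLUE BLUE BLUE via {L|R} + simplicity:
1 of 15 · R · max L −∞ · min R 0 — -1
2 of 15 · RB · max L -1 · min R 0 — -1/2
3 of 15 · RBR · max L -1 · min R -1/2 — -3/4
4 of 15 · RBRB · max L -3/4 · min R -1/2 — -5/8
5 of 15 · RBRBR · max L -3/4 · min R -5/8 — -11/16
6 of 15 · RBRBRB · max L -11/16 · min R -5/8 — -21/32
7 of 15 · RBRBRBB · max L -21/32 · min R -5/8 — -41/64
8 of 15 · RBRBRBBR · max L -21/32 · min R -41/64 — -83/128
9 of 15 · RBRBRBBRR · max L -21/32 · min R -83/128 — -167/256
10 of 15 · RBRBRBBRRB · max L -167/256 · min R -83/128 — -333/512
11 of 15 · RBRBRBBRRBR · max L -167/256 · min R -333/512 — -667/1024
12 of 15 · RBRBRBBRRBRR · max L -167/256 · min R -667/1024 — -1335/2048
13 of 15 · RBRBRBBRRBRRB · max L -1335/2048 · min R -667/1024 — -2669/4096
14 of 15 · RBRBRBBRRBRRBB · max L -2669/4096 · min R -667/1024 — -5337/8192
15 of 15 · RBRBRBBRRBRRBBB · max L -5337/8192 · min R -667/1024 — -10673/16384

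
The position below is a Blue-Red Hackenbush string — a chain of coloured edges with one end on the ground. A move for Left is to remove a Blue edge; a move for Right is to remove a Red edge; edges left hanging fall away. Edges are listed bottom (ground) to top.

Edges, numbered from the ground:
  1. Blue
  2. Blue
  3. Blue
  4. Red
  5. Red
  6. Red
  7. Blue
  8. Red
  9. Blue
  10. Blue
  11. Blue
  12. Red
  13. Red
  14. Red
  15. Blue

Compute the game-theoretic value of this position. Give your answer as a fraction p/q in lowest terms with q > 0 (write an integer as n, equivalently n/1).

1 of 15 · B · max L 0 · min R +∞ = 1
2 of 15 · BB · max L 1 · min R +∞ = 2
3 of 15 · BBB · max L 2 · min R +∞ = 3
4 of 15 · BBBR · max L 2 · min R 3 = 5/2
5 of 15 · BBBRR · max L 2 · min R 5/2 = 9/4
6 of 15 · BBBRRR · max L 2 · min R 9/4 = 17/8
7 of 15 · BBBRRRB · max L 17/8 · min R 9/4 = 35/16
8 of 15 · BBBRRRBR · max L 17/8 · min R 35/16 = 69/32
9 of 15 · BBBRRRBRB · max L 69/32 · min R 35/16 = 139/64
10 of 15 · BBBRRRBRBB · max L 139/64 · min R 35/16 = 279/128
11 of 15 · BBBRRRBRBBB · max L 279/128 · min R 35/16 = 559/256
12 of 15 · BBBRRRBRBBBR · max L 279/128 · min R 559/256 = 1117/512
13 of 15 · BBBRRRBRBBBRR · max L 279/128 · min R 1117/512 = 2233/1024
14 of 15 · BBBRRRBRBBBRRR · max L 279/128 · min R 2233/1024 = 4465/2048
15 of 15 · BBBRRRBRBBBRRRB · max L 4465/2048 · min R 2233/1024 = 8931/4096

8931/4096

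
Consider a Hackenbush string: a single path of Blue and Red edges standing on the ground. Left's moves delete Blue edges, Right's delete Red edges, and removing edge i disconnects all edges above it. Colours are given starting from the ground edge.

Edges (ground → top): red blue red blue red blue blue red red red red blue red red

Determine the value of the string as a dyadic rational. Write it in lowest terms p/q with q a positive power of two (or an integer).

-5367/8192

Prefix values for red blue red blue red blue blue red red red red blue red red via {L|R} + simplicity:
step 1: add red to get r; options L={ (no moves) } R={ 0 } = -1
step 2: add blue to get rb; options L={ -1 } R={ 0 } = -1/2
step 3: add red to get rbr; options L={ -1 } R={ -1/2 0 } = -3/4
step 4: add blue to get rbrb; options L={ -1 -3/4 } R={ -1/2 0 } = -5/8
step 5: add red to get rbrbr; options L={ -1 -3/4 } R={ -5/8 -1/2 0 } = -11/16
step 6: add blue to get rbrbrb; options L={ -1 -3/4 -11/16 } R={ -5/8 -1/2 0 } = -21/32
step 7: add blue to get rbrbrbb; options L={ -1 -3/4 -11/16 -21/32 } R={ -5/8 -1/2 0 } = -41/64
step 8: add red to get rbrbrbbr; options L={ -1 -3/4 -11/16 -21/32 } R={ -41/64 -5/8 -1/2 0 } = -83/128
step 9: add red to get rbrbrbbrr; options L={ -1 -3/4 -11/16 -21/32 } R={ -83/128 -41/64 -5/8 -1/2 0 } = -167/256
step 10: add red to get rbrbrbbrrr; options L={ -1 -3/4 -11/16 -21/32 } R={ -167/256 -83/128 -41/64 -5/8 -1/2 0 } = -335/512
step 11: add red to get rbrbrbbrrrr; options L={ -1 -3/4 -11/16 -21/32 } R={ -335/512 -167/256 -83/128 -41/64 -5/8 -1/2 0 } = -671/1024
step 12: add blue to get rbrbrbbrrrrb; options L={ -1 -3/4 -11/16 -21/32 -671/1024 } R={ -335/512 -167/256 -83/128 -41/64 -5/8 -1/2 0 } = -1341/2048
step 13: add red to get rbrbrbbrrrrbr; options L={ -1 -3/4 -11/16 -21/32 -671/1024 } R={ -1341/2048 -335/512 -167/256 -83/128 -41/64 -5/8 -1/2 0 } = -2683/4096
step 14: add red to get rbrbrbbrrrrbrr; options L={ -1 -3/4 -11/16 -21/32 -671/1024 } R={ -2683/4096 -1341/2048 -335/512 -167/256 -83/128 -41/64 -5/8 -1/2 0 } = -5367/8192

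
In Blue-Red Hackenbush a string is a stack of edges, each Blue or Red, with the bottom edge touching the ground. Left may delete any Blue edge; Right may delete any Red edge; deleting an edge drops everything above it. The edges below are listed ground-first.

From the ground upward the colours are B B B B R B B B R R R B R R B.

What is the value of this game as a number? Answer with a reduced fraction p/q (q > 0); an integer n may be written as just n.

7955/2048

Recurse on prefixes of the 15-edge string B B B B R B B B R R R B R R B:
step 1: add B to get B; options L={ 0 } R={ — } → 1
step 2: add B to get BB; options L={ 0,1 } R={ — } → 2
step 3: add B to get BBB; options L={ 0,1,2 } R={ — } → 3
step 4: add B to get BBBB; options L={ 0,1,2,3 } R={ — } → 4
step 5: add R to get BBBBR; options L={ 0,1,2,3 } R={ 4 } → 7/2
step 6: add B to get BBBBRB; options L={ 0,1,2,3,7/2 } R={ 4 } → 15/4
step 7: add B to get BBBBRBB; options L={ 0,1,2,3,7/2,15/4 } R={ 4 } → 31/8
step 8: add B to get BBBBRBBB; options L={ 0,1,2,3,7/2,15/4,31/8 } R={ 4 } → 63/16
step 9: add R to get BBBBRBBBR; options L={ 0,1,2,3,7/2,15/4,31/8 } R={ 63/16,4 } → 125/32
step 10: add R to get BBBBRBBBRR; options L={ 0,1,2,3,7/2,15/4,31/8 } R={ 125/32,63/16,4 } → 249/64
step 11: add R to get BBBBRBBBRRR; options L={ 0,1,2,3,7/2,15/4,31/8 } R={ 249/64,125/32,63/16,4 } → 497/128
step 12: add B to get BBBBRBBBRRRB; options L={ 0,1,2,3,7/2,15/4,31/8,497/128 } R={ 249/64,125/32,63/16,4 } → 995/256
step 13: add R to get BBBBRBBBRRRBR; options L={ 0,1,2,3,7/2,15/4,31/8,497/128 } R={ 995/256,249/64,125/32,63/16,4 } → 1989/512
step 14: add R to get BBBBRBBBRRRBRR; options L={ 0,1,2,3,7/2,15/4,31/8,497/128 } R={ 1989/512,995/256,249/64,125/32,63/16,4 } → 3977/1024
step 15: add B to get BBBBRBBBRRRBRRB; options L={ 0,1,2,3,7/2,15/4,31/8,497/128,3977/1024 } R={ 1989/512,995/256,249/64,125/32,63/16,4 } → 7955/2048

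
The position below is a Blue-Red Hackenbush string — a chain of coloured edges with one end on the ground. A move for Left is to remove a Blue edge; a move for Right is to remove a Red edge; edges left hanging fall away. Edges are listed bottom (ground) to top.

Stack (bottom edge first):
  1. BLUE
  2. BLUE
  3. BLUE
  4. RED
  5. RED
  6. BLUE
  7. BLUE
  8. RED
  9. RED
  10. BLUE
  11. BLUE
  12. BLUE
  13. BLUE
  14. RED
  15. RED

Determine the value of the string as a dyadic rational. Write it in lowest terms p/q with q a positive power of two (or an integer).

B: Left { 0 }, Right { (no moves) } -> simplest 1
BB: Left { 0 1 }, Right { (no moves) } -> simplest 2
BBB: Left { 0 1 2 }, Right { (no moves) } -> simplest 3
BBBR: Left { 0 1 2 }, Right { 3 } -> simplest 5/2
BBBRR: Left { 0 1 2 }, Right { 5/2 3 } -> simplest 9/4
BBBRRB: Left { 0 1 2 9/4 }, Right { 5/2 3 } -> simplest 19/8
BBBRRBB: Left { 0 1 2 9/4 19/8 }, Right { 5/2 3 } -> simplest 39/16
BBBRRBBR: Left { 0 1 2 9/4 19/8 }, Right { 39/16 5/2 3 } -> simplest 77/32
BBBRRBBRR: Left { 0 1 2 9/4 19/8 }, Right { 77/32 39/16 5/2 3 } -> simplest 153/64
BBBRRBBRRB: Left { 0 1 2 9/4 19/8 153/64 }, Right { 77/32 39/16 5/2 3 } -> simplest 307/128
BBBRRBBRRBB: Left { 0 1 2 9/4 19/8 153/64 307/128 }, Right { 77/32 39/16 5/2 3 } -> simplest 615/256
BBBRRBBRRBBB: Left { 0 1 2 9/4 19/8 153/64 307/128 615/256 }, Right { 77/32 39/16 5/2 3 } -> simplest 1231/512
BBBRRBBRRBBBB: Left { 0 1 2 9/4 19/8 153/64 307/128 615/256 1231/512 }, Right { 77/32 39/16 5/2 3 } -> simplest 2463/1024
BBBRRBBRRBBBBR: Left { 0 1 2 9/4 19/8 153/64 307/128 615/256 1231/512 }, Right { 2463/1024 77/32 39/16 5/2 3 } -> simplest 4925/2048
BBBRRBBRRBBBBRR: Left { 0 1 2 9/4 19/8 153/64 307/128 615/256 1231/512 }, Right { 4925/2048 2463/1024 77/32 39/16 5/2 3 } -> simplest 9849/4096

9849/4096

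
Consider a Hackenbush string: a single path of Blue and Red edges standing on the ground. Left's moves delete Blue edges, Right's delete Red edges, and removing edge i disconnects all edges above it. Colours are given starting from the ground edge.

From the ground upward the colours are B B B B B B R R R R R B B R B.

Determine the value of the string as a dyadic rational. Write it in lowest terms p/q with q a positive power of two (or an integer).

2587/512

val_1 [B]  L=[0]  R=[]  => 1
val_2 [BB]  L=[0 1]  R=[]  => 2
val_3 [BBB]  L=[0 1 2]  R=[]  => 3
val_4 [BBBB]  L=[0 1 2 3]  R=[]  => 4
val_5 [BBBBB]  L=[0 1 2 3 4]  R=[]  => 5
val_6 [BBBBBB]  L=[0 1 2 3 4 5]  R=[]  => 6
val_7 [BBBBBBR]  L=[0 1 2 3 4 5]  R=[6]  => 11/2
val_8 [BBBBBBRR]  L=[0 1 2 3 4 5]  R=[11/2 6]  => 21/4
val_9 [BBBBBBRRR]  L=[0 1 2 3 4 5]  R=[21/4 11/2 6]  => 41/8
val_10 [BBBBBBRRRR]  L=[0 1 2 3 4 5]  R=[41/8 21/4 11/2 6]  => 81/16
val_11 [BBBBBBRRRRR]  L=[0 1 2 3 4 5]  R=[81/16 41/8 21/4 11/2 6]  => 161/32
val_12 [BBBBBBRRRRRB]  L=[0 1 2 3 4 5 161/32]  R=[81/16 41/8 21/4 11/2 6]  => 323/64
val_13 [BBBBBBRRRRRBB]  L=[0 1 2 3 4 5 161/32 323/64]  R=[81/16 41/8 21/4 11/2 6]  => 647/128
val_14 [BBBBBBRRRRRBBR]  L=[0 1 2 3 4 5 161/32 323/64]  R=[647/128 81/16 41/8 21/4 11/2 6]  => 1293/256
val_15 [BBBBBBRRRRRBBRB]  L=[0 1 2 3 4 5 161/32 323/64 1293/256]  R=[647/128 81/16 41/8 21/4 11/2 6]  => 2587/512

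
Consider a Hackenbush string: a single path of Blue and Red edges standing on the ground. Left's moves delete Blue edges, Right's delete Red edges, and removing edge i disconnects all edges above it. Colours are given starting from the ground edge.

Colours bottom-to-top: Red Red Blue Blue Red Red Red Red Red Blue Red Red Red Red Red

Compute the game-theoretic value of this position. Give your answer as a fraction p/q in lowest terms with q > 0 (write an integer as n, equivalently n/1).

-12223/8192

edge 1 of 15 (Red): { — | 0 } -> -1
edge 2 of 15 (Red): { — | -1, 0 } -> -2
edge 3 of 15 (Blue): { -2 | -1, 0 } -> -3/2
edge 4 of 15 (Blue): { -2, -3/2 | -1, 0 } -> -5/4
edge 5 of 15 (Red): { -2, -3/2 | -5/4, -1, 0 } -> -11/8
edge 6 of 15 (Red): { -2, -3/2 | -11/8, -5/4, -1, 0 } -> -23/16
edge 7 of 15 (Red): { -2, -3/2 | -23/16, -11/8, -5/4, -1, 0 } -> -47/32
edge 8 of 15 (Red): { -2, -3/2 | -47/32, -23/16, -11/8, -5/4, -1, 0 } -> -95/64
edge 9 of 15 (Red): { -2, -3/2 | -95/64, -47/32, -23/16, -11/8, -5/4, -1, 0 } -> -191/128
edge 10 of 15 (Blue): { -2, -3/2, -191/128 | -95/64, -47/32, -23/16, -11/8, -5/4, -1, 0 } -> -381/256
edge 11 of 15 (Red): { -2, -3/2, -191/128 | -381/256, -95/64, -47/32, -23/16, -11/8, -5/4, -1, 0 } -> -763/512
edge 12 of 15 (Red): { -2, -3/2, -191/128 | -763/512, -381/256, -95/64, -47/32, -23/16, -11/8, -5/4, -1, 0 } -> -1527/1024
edge 13 of 15 (Red): { -2, -3/2, -191/128 | -1527/1024, -763/512, -381/256, -95/64, -47/32, -23/16, -11/8, -5/4, -1, 0 } -> -3055/2048
edge 14 of 15 (Red): { -2, -3/2, -191/128 | -3055/2048, -1527/1024, -763/512, -381/256, -95/64, -47/32, -23/16, -11/8, -5/4, -1, 0 } -> -6111/4096
edge 15 of 15 (Red): { -2, -3/2, -191/128 | -6111/4096, -3055/2048, -1527/1024, -763/512, -381/256, -95/64, -47/32, -23/16, -11/8, -5/4, -1, 0 } -> -12223/8192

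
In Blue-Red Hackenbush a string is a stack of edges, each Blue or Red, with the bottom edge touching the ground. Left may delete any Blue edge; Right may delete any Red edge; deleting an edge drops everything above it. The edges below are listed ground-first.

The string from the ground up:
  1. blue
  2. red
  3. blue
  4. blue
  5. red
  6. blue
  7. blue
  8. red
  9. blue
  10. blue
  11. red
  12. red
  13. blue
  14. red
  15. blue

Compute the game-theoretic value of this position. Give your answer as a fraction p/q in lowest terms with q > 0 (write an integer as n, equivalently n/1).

step 1: add blue to get b; options L={ 0 } R={ ∅ } -> 1
step 2: add red to get br; options L={ 0 } R={ 1 } -> 1/2
step 3: add blue to get brb; options L={ 0; 1/2 } R={ 1 } -> 3/4
step 4: add blue to get brbb; options L={ 0; 1/2; 3/4 } R={ 1 } -> 7/8
step 5: add red to get brbbr; options L={ 0; 1/2; 3/4 } R={ 7/8; 1 } -> 13/16
step 6: add blue to get brbbrb; options L={ 0; 1/2; 3/4; 13/16 } R={ 7/8; 1 } -> 27/32
step 7: add blue to get brbbrbb; options L={ 0; 1/2; 3/4; 13/16; 27/32 } R={ 7/8; 1 } -> 55/64
step 8: add red to get brbbrbbr; options L={ 0; 1/2; 3/4; 13/16; 27/32 } R={ 55/64; 7/8; 1 } -> 109/128
step 9: add blue to get brbbrbbrb; options L={ 0; 1/2; 3/4; 13/16; 27/32; 109/128 } R={ 55/64; 7/8; 1 } -> 219/256
step 10: add blue to get brbbrbbrbb; options L={ 0; 1/2; 3/4; 13/16; 27/32; 109/128; 219/256 } R={ 55/64; 7/8; 1 } -> 439/512
step 11: add red to get brbbrbbrbbr; options L={ 0; 1/2; 3/4; 13/16; 27/32; 109/128; 219/256 } R={ 439/512; 55/64; 7/8; 1 } -> 877/1024
step 12: add red to get brbbrbbrbbrr; options L={ 0; 1/2; 3/4; 13/16; 27/32; 109/128; 219/256 } R={ 877/1024; 439/512; 55/64; 7/8; 1 } -> 1753/2048
step 13: add blue to get brbbrbbrbbrrb; options L={ 0; 1/2; 3/4; 13/16; 27/32; 109/128; 219/256; 1753/2048 } R={ 877/1024; 439/512; 55/64; 7/8; 1 } -> 3507/4096
step 14: add red to get brbbrbbrbbrrbr; options L={ 0; 1/2; 3/4; 13/16; 27/32; 109/128; 219/256; 1753/2048 } R={ 3507/4096; 877/1024; 439/512; 55/64; 7/8; 1 } -> 7013/8192
step 15: add blue to get brbbrbbrbbrrbrb; options L={ 0; 1/2; 3/4; 13/16; 27/32; 109/128; 219/256; 1753/2048; 7013/8192 } R={ 3507/4096; 877/1024; 439/512; 55/64; 7/8; 1 } -> 14027/16384

14027/16384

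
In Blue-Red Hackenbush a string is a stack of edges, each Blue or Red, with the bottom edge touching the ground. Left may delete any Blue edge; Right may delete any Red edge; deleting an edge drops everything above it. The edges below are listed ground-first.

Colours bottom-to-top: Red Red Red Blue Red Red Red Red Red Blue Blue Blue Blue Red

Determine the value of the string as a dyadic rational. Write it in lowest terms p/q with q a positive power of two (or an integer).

R: Left { (no moves) }, Right { 0 } ⇒ simplest -1
RR: Left { (no moves) }, Right { -1, 0 } ⇒ simplest -2
RRR: Left { (no moves) }, Right { -2, -1, 0 } ⇒ simplest -3
RRRB: Left { -3 }, Right { -2, -1, 0 } ⇒ simplest -5/2
RRRBR: Left { -3 }, Right { -5/2, -2, -1, 0 } ⇒ simplest -11/4
RRRBRR: Left { -3 }, Right { -11/4, -5/2, -2, -1, 0 } ⇒ simplest -23/8
RRRBRRR: Left { -3 }, Right { -23/8, -11/4, -5/2, -2, -1, 0 } ⇒ simplest -47/16
RRRBRRRR: Left { -3 }, Right { -47/16, -23/8, -11/4, -5/2, -2, -1, 0 } ⇒ simplest -95/32
RRRBRRRRR: Left { -3 }, Right { -95/32, -47/16, -23/8, -11/4, -5/2, -2, -1, 0 } ⇒ simplest -191/64
RRRBRRRRRB: Left { -3, -191/64 }, Right { -95/32, -47/16, -23/8, -11/4, -5/2, -2, -1, 0 } ⇒ simplest -381/128
RRRBRRRRRBB: Left { -3, -191/64, -381/128 }, Right { -95/32, -47/16, -23/8, -11/4, -5/2, -2, -1, 0 } ⇒ simplest -761/256
RRRBRRRRRBBB: Left { -3, -191/64, -381/128, -761/256 }, Right { -95/32, -47/16, -23/8, -11/4, -5/2, -2, -1, 0 } ⇒ simplest -1521/512
RRRBRRRRRBBBB: Left { -3, -191/64, -381/128, -761/256, -1521/512 }, Right { -95/32, -47/16, -23/8, -11/4, -5/2, -2, -1, 0 } ⇒ simplest -3041/1024
RRRBRRRRRBBBBR: Left { -3, -191/64, -381/128, -761/256, -1521/512 }, Right { -3041/1024, -95/32, -47/16, -23/8, -11/4, -5/2, -2, -1, 0 } ⇒ simplest -6083/2048

-6083/2048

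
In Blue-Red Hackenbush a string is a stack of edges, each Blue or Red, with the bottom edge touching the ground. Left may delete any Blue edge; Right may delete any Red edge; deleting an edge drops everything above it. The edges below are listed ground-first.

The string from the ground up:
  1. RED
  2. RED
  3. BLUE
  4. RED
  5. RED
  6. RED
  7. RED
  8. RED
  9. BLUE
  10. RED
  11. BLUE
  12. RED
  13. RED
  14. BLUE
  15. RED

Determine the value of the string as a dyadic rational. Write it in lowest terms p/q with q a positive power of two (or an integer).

-16219/8192

Recurse on prefixes of the 15-edge string RED RED BLUE RED RED RED RED RED BLUE RED BLUE RED RED BLUE RED:
step 1: add RED to get R; options L={ ∅ } R={ 0 } — -1
step 2: add RED to get RR; options L={ ∅ } R={ -1, 0 } — -2
step 3: add BLUE to get RRB; options L={ -2 } R={ -1, 0 } — -3/2
step 4: add RED to get RRBR; options L={ -2 } R={ -3/2, -1, 0 } — -7/4
step 5: add RED to get RRBRR; options L={ -2 } R={ -7/4, -3/2, -1, 0 } — -15/8
step 6: add RED to get RRBRRR; options L={ -2 } R={ -15/8, -7/4, -3/2, -1, 0 } — -31/16
step 7: add RED to get RRBRRRR; options L={ -2 } R={ -31/16, -15/8, -7/4, -3/2, -1, 0 } — -63/32
step 8: add RED to get RRBRRRRR; options L={ -2 } R={ -63/32, -31/16, -15/8, -7/4, -3/2, -1, 0 } — -127/64
step 9: add BLUE to get RRBRRRRRB; options L={ -2, -127/64 } R={ -63/32, -31/16, -15/8, -7/4, -3/2, -1, 0 } — -253/128
step 10: add RED to get RRBRRRRRBR; options L={ -2, -127/64 } R={ -253/128, -63/32, -31/16, -15/8, -7/4, -3/2, -1, 0 } — -507/256
step 11: add BLUE to get RRBRRRRRBRB; options L={ -2, -127/64, -507/256 } R={ -253/128, -63/32, -31/16, -15/8, -7/4, -3/2, -1, 0 } — -1013/512
step 12: add RED to get RRBRRRRRBRBR; options L={ -2, -127/64, -507/256 } R={ -1013/512, -253/128, -63/32, -31/16, -15/8, -7/4, -3/2, -1, 0 } — -2027/1024
step 13: add RED to get RRBRRRRRBRBRR; options L={ -2, -127/64, -507/256 } R={ -2027/1024, -1013/512, -253/128, -63/32, -31/16, -15/8, -7/4, -3/2, -1, 0 } — -4055/2048
step 14: add BLUE to get RRBRRRRRBRBRRB; options L={ -2, -127/64, -507/256, -4055/2048 } R={ -2027/1024, -1013/512, -253/128, -63/32, -31/16, -15/8, -7/4, -3/2, -1, 0 } — -8109/4096
step 15: add RED to get RRBRRRRRBRBRRBR; options L={ -2, -127/64, -507/256, -4055/2048 } R={ -8109/4096, -2027/1024, -1013/512, -253/128, -63/32, -31/16, -15/8, -7/4, -3/2, -1, 0 } — -16219/8192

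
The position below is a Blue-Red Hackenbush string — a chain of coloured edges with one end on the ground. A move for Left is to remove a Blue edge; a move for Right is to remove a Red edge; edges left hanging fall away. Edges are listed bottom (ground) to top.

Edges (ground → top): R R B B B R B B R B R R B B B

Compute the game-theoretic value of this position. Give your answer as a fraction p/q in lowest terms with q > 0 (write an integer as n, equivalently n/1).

-9393/8192

Recurse on prefixes of the 15-edge string R R B B B R B B R B R R B B B:
val_1 [R]  L=[—]  R=[0]  so -1
val_2 [RR]  L=[—]  R=[-1 0]  so -2
val_3 [RRB]  L=[-2]  R=[-1 0]  so -3/2
val_4 [RRBB]  L=[-2 -3/2]  R=[-1 0]  so -5/4
val_5 [RRBBB]  L=[-2 -3/2 -5/4]  R=[-1 0]  so -9/8
val_6 [RRBBBR]  L=[-2 -3/2 -5/4]  R=[-9/8 -1 0]  so -19/16
val_7 [RRBBBRB]  L=[-2 -3/2 -5/4 -19/16]  R=[-9/8 -1 0]  so -37/32
val_8 [RRBBBRBB]  L=[-2 -3/2 -5/4 -19/16 -37/32]  R=[-9/8 -1 0]  so -73/64
val_9 [RRBBBRBBR]  L=[-2 -3/2 -5/4 -19/16 -37/32]  R=[-73/64 -9/8 -1 0]  so -147/128
val_10 [RRBBBRBBRB]  L=[-2 -3/2 -5/4 -19/16 -37/32 -147/128]  R=[-73/64 -9/8 -1 0]  so -293/256
val_11 [RRBBBRBBRBR]  L=[-2 -3/2 -5/4 -19/16 -37/32 -147/128]  R=[-293/256 -73/64 -9/8 -1 0]  so -587/512
val_12 [RRBBBRBBRBRR]  L=[-2 -3/2 -5/4 -19/16 -37/32 -147/128]  R=[-587/512 -293/256 -73/64 -9/8 -1 0]  so -1175/1024
val_13 [RRBBBRBBRBRRB]  L=[-2 -3/2 -5/4 -19/16 -37/32 -147/128 -1175/1024]  R=[-587/512 -293/256 -73/64 -9/8 -1 0]  so -2349/2048
val_14 [RRBBBRBBRBRRBB]  L=[-2 -3/2 -5/4 -19/16 -37/32 -147/128 -1175/1024 -2349/2048]  R=[-587/512 -293/256 -73/64 -9/8 -1 0]  so -4697/4096
val_15 [RRBBBRBBRBRRBBB]  L=[-2 -3/2 -5/4 -19/16 -37/32 -147/128 -1175/1024 -2349/2048 -4697/4096]  R=[-587/512 -293/256 -73/64 -9/8 -1 0]  so -9393/8192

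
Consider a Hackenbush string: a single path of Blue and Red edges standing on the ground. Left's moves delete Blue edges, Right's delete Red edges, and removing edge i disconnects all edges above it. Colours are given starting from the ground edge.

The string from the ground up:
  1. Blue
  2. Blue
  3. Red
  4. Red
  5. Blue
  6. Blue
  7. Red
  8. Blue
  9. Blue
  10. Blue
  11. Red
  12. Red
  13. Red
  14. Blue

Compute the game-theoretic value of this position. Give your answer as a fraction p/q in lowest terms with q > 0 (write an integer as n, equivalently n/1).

G_1 [B]  L=[0]  R=[—]  = 1
G_2 [BB]  L=[0; 1]  R=[—]  = 2
G_3 [BBR]  L=[0; 1]  R=[2]  = 3/2
G_4 [BBRR]  L=[0; 1]  R=[3/2; 2]  = 5/4
G_5 [BBRRB]  L=[0; 1; 5/4]  R=[3/2; 2]  = 11/8
G_6 [BBRRBB]  L=[0; 1; 5/4; 11/8]  R=[3/2; 2]  = 23/16
G_7 [BBRRBBR]  L=[0; 1; 5/4; 11/8]  R=[23/16; 3/2; 2]  = 45/32
G_8 [BBRRBBRB]  L=[0; 1; 5/4; 11/8; 45/32]  R=[23/16; 3/2; 2]  = 91/64
G_9 [BBRRBBRBB]  L=[0; 1; 5/4; 11/8; 45/32; 91/64]  R=[23/16; 3/2; 2]  = 183/128
G_10 [BBRRBBRBBB]  L=[0; 1; 5/4; 11/8; 45/32; 91/64; 183/128]  R=[23/16; 3/2; 2]  = 367/256
G_11 [BBRRBBRBBBR]  L=[0; 1; 5/4; 11/8; 45/32; 91/64; 183/128]  R=[367/256; 23/16; 3/2; 2]  = 733/512
G_12 [BBRRBBRBBBRR]  L=[0; 1; 5/4; 11/8; 45/32; 91/64; 183/128]  R=[733/512; 367/256; 23/16; 3/2; 2]  = 1465/1024
G_13 [BBRRBBRBBBRRR]  L=[0; 1; 5/4; 11/8; 45/32; 91/64; 183/128]  R=[1465/1024; 733/512; 367/256; 23/16; 3/2; 2]  = 2929/2048
G_14 [BBRRBBRBBBRRRB]  L=[0; 1; 5/4; 11/8; 45/32; 91/64; 183/128; 2929/2048]  R=[1465/1024; 733/512; 367/256; 23/16; 3/2; 2]  = 5859/4096

5859/4096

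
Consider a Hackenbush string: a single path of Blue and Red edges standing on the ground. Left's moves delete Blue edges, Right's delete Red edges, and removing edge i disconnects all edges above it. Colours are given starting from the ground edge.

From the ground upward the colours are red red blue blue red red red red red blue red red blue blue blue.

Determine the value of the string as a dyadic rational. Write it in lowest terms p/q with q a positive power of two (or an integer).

Prefix values for red red blue blue red red red red red blue red red blue blue blue via {L|R} + simplicity:
1 of 15 · r · max L −∞ · min R 0 -> -1
2 of 15 · rr · max L −∞ · min R -1 -> -2
3 of 15 · rrb · max L -2 · min R -1 -> -3/2
4 of 15 · rrbb · max L -3/2 · min R -1 -> -5/4
5 of 15 · rrbbr · max L -3/2 · min R -5/4 -> -11/8
6 of 15 · rrbbrr · max L -3/2 · min R -11/8 -> -23/16
7 of 15 · rrbbrrr · max L -3/2 · min R -23/16 -> -47/32
8 of 15 · rrbbrrrr · max L -3/2 · min R -47/32 -> -95/64
9 of 15 · rrbbrrrrr · max L -3/2 · min R -95/64 -> -191/128
10 of 15 · rrbbrrrrrb · max L -191/128 · min R -95/64 -> -381/256
11 of 15 · rrbbrrrrrbr · max L -191/128 · min R -381/256 -> -763/512
12 of 15 · rrbbrrrrrbrr · max L -191/128 · min R -763/512 -> -1527/1024
13 of 15 · rrbbrrrrrbrrb · max L -1527/1024 · min R -763/512 -> -3053/2048
14 of 15 · rrbbrrrrrbrrbb · max L -3053/2048 · min R -763/512 -> -6105/4096
15 of 15 · rrbbrrrrrbrrbbb · max L -6105/4096 · min R -763/512 -> -12209/8192

-12209/8192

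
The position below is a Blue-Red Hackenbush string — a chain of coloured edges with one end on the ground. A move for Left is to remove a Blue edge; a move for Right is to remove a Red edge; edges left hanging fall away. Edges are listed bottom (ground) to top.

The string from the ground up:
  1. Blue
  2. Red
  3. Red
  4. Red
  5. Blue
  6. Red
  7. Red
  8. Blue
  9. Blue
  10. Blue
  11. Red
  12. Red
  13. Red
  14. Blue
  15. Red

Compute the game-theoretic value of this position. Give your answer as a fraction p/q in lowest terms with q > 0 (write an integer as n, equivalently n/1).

Recurse on prefixes of the 15-edge string Blue Red Red Red Blue Red Red Blue Blue Blue Red Red Red Blue Red:
val(B) = { 0 | · } gives 1
val(BR) = { 0 | 1 } gives 1/2
val(BRR) = { 0 | 1/2; 1 } gives 1/4
val(BRRR) = { 0 | 1/4; 1/2; 1 } gives 1/8
val(BRRRB) = { 0; 1/8 | 1/4; 1/2; 1 } gives 3/16
val(BRRRBR) = { 0; 1/8 | 3/16; 1/4; 1/2; 1 } gives 5/32
val(BRRRBRR) = { 0; 1/8 | 5/32; 3/16; 1/4; 1/2; 1 } gives 9/64
val(BRRRBRRB) = { 0; 1/8; 9/64 | 5/32; 3/16; 1/4; 1/2; 1 } gives 19/128
val(BRRRBRRBB) = { 0; 1/8; 9/64; 19/128 | 5/32; 3/16; 1/4; 1/2; 1 } gives 39/256
val(BRRRBRRBBB) = { 0; 1/8; 9/64; 19/128; 39/256 | 5/32; 3/16; 1/4; 1/2; 1 } gives 79/512
val(BRRRBRRBBBR) = { 0; 1/8; 9/64; 19/128; 39/256 | 79/512; 5/32; 3/16; 1/4; 1/2; 1 } gives 157/1024
val(BRRRBRRBBBRR) = { 0; 1/8; 9/64; 19/128; 39/256 | 157/1024; 79/512; 5/32; 3/16; 1/4; 1/2; 1 } gives 313/2048
val(BRRRBRRBBBRRR) = { 0; 1/8; 9/64; 19/128; 39/256 | 313/2048; 157/1024; 79/512; 5/32; 3/16; 1/4; 1/2; 1 } gives 625/4096
val(BRRRBRRBBBRRRB) = { 0; 1/8; 9/64; 19/128; 39/256; 625/4096 | 313/2048; 157/1024; 79/512; 5/32; 3/16; 1/4; 1/2; 1 } gives 1251/8192
val(BRRRBRRBBBRRRBR) = { 0; 1/8; 9/64; 19/128; 39/256; 625/4096 | 1251/8192; 313/2048; 157/1024; 79/512; 5/32; 3/16; 1/4; 1/2; 1 } gives 2501/16384

2501/16384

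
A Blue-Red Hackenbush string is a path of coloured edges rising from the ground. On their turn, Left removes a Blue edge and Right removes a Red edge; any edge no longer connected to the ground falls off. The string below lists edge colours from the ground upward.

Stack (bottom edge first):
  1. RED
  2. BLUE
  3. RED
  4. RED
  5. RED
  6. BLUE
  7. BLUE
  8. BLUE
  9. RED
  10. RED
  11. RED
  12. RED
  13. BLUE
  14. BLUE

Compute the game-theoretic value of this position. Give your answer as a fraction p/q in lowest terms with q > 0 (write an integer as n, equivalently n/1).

R: Left { none }, Right { 0 } so simplest -1
RB: Left { -1 }, Right { 0 } so simplest -1/2
RBR: Left { -1 }, Right { -1/2 0 } so simplest -3/4
RBRR: Left { -1 }, Right { -3/4 -1/2 0 } so simplest -7/8
RBRRR: Left { -1 }, Right { -7/8 -3/4 -1/2 0 } so simplest -15/16
RBRRRB: Left { -1 -15/16 }, Right { -7/8 -3/4 -1/2 0 } so simplest -29/32
RBRRRBB: Left { -1 -15/16 -29/32 }, Right { -7/8 -3/4 -1/2 0 } so simplest -57/64
RBRRRBBB: Left { -1 -15/16 -29/32 -57/64 }, Right { -7/8 -3/4 -1/2 0 } so simplest -113/128
RBRRRBBBR: Left { -1 -15/16 -29/32 -57/64 }, Right { -113/128 -7/8 -3/4 -1/2 0 } so simplest -227/256
RBRRRBBBRR: Left { -1 -15/16 -29/32 -57/64 }, Right { -227/256 -113/128 -7/8 -3/4 -1/2 0 } so simplest -455/512
RBRRRBBBRRR: Left { -1 -15/16 -29/32 -57/64 }, Right { -455/512 -227/256 -113/128 -7/8 -3/4 -1/2 0 } so simplest -911/1024
RBRRRBBBRRRR: Left { -1 -15/16 -29/32 -57/64 }, Right { -911/1024 -455/512 -227/256 -113/128 -7/8 -3/4 -1/2 0 } so simplest -1823/2048
RBRRRBBBRRRRB: Left { -1 -15/16 -29/32 -57/64 -1823/2048 }, Right { -911/1024 -455/512 -227/256 -113/128 -7/8 -3/4 -1/2 0 } so simplest -3645/4096
RBRRRBBBRRRRBB: Left { -1 -15/16 -29/32 -57/64 -1823/2048 -3645/4096 }, Right { -911/1024 -455/512 -227/256 -113/128 -7/8 -3/4 -1/2 0 } so simplest -7289/8192

-7289/8192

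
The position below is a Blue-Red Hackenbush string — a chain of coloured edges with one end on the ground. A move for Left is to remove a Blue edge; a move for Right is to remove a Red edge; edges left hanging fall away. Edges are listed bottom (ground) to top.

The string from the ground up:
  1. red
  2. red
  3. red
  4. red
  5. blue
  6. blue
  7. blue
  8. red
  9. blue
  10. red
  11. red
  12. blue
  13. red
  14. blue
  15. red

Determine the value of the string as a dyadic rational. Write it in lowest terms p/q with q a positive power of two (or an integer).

-6507/2048

r: Left { none }, Right { 0 } gives simplest -1
rr: Left { none }, Right { -1 0 } gives simplest -2
rrr: Left { none }, Right { -2 -1 0 } gives simplest -3
rrrr: Left { none }, Right { -3 -2 -1 0 } gives simplest -4
rrrrb: Left { -4 }, Right { -3 -2 -1 0 } gives simplest -7/2
rrrrbb: Left { -4 -7/2 }, Right { -3 -2 -1 0 } gives simplest -13/4
rrrrbbb: Left { -4 -7/2 -13/4 }, Right { -3 -2 -1 0 } gives simplest -25/8
rrrrbbbr: Left { -4 -7/2 -13/4 }, Right { -25/8 -3 -2 -1 0 } gives simplest -51/16
rrrrbbbrb: Left { -4 -7/2 -13/4 -51/16 }, Right { -25/8 -3 -2 -1 0 } gives simplest -101/32
rrrrbbbrbr: Left { -4 -7/2 -13/4 -51/16 }, Right { -101/32 -25/8 -3 -2 -1 0 } gives simplest -203/64
rrrrbbbrbrr: Left { -4 -7/2 -13/4 -51/16 }, Right { -203/64 -101/32 -25/8 -3 -2 -1 0 } gives simplest -407/128
rrrrbbbrbrrb: Left { -4 -7/2 -13/4 -51/16 -407/128 }, Right { -203/64 -101/32 -25/8 -3 -2 -1 0 } gives simplest -813/256
rrrrbbbrbrrbr: Left { -4 -7/2 -13/4 -51/16 -407/128 }, Right { -813/256 -203/64 -101/32 -25/8 -3 -2 -1 0 } gives simplest -1627/512
rrrrbbbrbrrbrb: Left { -4 -7/2 -13/4 -51/16 -407/128 -1627/512 }, Right { -813/256 -203/64 -101/32 -25/8 -3 -2 -1 0 } gives simplest -3253/1024
rrrrbbbrbrrbrbr: Left { -4 -7/2 -13/4 -51/16 -407/128 -1627/512 }, Right { -3253/1024 -813/256 -203/64 -101/32 -25/8 -3 -2 -1 0 } gives simplest -6507/2048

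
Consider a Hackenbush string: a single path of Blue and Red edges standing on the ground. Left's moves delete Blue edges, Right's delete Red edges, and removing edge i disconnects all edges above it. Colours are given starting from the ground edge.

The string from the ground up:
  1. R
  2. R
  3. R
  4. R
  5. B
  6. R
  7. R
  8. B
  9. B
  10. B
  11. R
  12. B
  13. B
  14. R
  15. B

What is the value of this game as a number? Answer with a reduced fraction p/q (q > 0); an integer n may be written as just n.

-7717/2048

g_1 [R]  L=[]  R=[0]  → -1
g_2 [RR]  L=[]  R=[-1,0]  → -2
g_3 [RRR]  L=[]  R=[-2,-1,0]  → -3
g_4 [RRRR]  L=[]  R=[-3,-2,-1,0]  → -4
g_5 [RRRRB]  L=[-4]  R=[-3,-2,-1,0]  → -7/2
g_6 [RRRRBR]  L=[-4]  R=[-7/2,-3,-2,-1,0]  → -15/4
g_7 [RRRRBRR]  L=[-4]  R=[-15/4,-7/2,-3,-2,-1,0]  → -31/8
g_8 [RRRRBRRB]  L=[-4,-31/8]  R=[-15/4,-7/2,-3,-2,-1,0]  → -61/16
g_9 [RRRRBRRBB]  L=[-4,-31/8,-61/16]  R=[-15/4,-7/2,-3,-2,-1,0]  → -121/32
g_10 [RRRRBRRBBB]  L=[-4,-31/8,-61/16,-121/32]  R=[-15/4,-7/2,-3,-2,-1,0]  → -241/64
g_11 [RRRRBRRBBBR]  L=[-4,-31/8,-61/16,-121/32]  R=[-241/64,-15/4,-7/2,-3,-2,-1,0]  → -483/128
g_12 [RRRRBRRBBBRB]  L=[-4,-31/8,-61/16,-121/32,-483/128]  R=[-241/64,-15/4,-7/2,-3,-2,-1,0]  → -965/256
g_13 [RRRRBRRBBBRBB]  L=[-4,-31/8,-61/16,-121/32,-483/128,-965/256]  R=[-241/64,-15/4,-7/2,-3,-2,-1,0]  → -1929/512
g_14 [RRRRBRRBBBRBBR]  L=[-4,-31/8,-61/16,-121/32,-483/128,-965/256]  R=[-1929/512,-241/64,-15/4,-7/2,-3,-2,-1,0]  → -3859/1024
g_15 [RRRRBRRBBBRBBRB]  L=[-4,-31/8,-61/16,-121/32,-483/128,-965/256,-3859/1024]  R=[-1929/512,-241/64,-15/4,-7/2,-3,-2,-1,0]  → -7717/2048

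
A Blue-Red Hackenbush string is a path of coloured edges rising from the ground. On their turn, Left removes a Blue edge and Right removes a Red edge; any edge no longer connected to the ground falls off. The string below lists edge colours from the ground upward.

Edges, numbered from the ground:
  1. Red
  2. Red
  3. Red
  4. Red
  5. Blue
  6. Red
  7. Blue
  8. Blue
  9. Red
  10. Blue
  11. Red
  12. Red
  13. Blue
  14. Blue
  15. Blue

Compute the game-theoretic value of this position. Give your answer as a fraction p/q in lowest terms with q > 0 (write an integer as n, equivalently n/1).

-7345/2048

Build v(s[:k]) for k = 1..15, string s = Red Red Red Red Blue Red Blue Blue Red Blue Red Red Blue Blue Blue.
R: Left { — }, Right { 0 } → simplest -1
RR: Left { — }, Right { -1; 0 } → simplest -2
RRR: Left { — }, Right { -2; -1; 0 } → simplest -3
RRRR: Left { — }, Right { -3; -2; -1; 0 } → simplest -4
RRRRB: Left { -4 }, Right { -3; -2; -1; 0 } → simplest -7/2
RRRRBR: Left { -4 }, Right { -7/2; -3; -2; -1; 0 } → simplest -15/4
RRRRBRB: Left { -4; -15/4 }, Right { -7/2; -3; -2; -1; 0 } → simplest -29/8
RRRRBRBB: Left { -4; -15/4; -29/8 }, Right { -7/2; -3; -2; -1; 0 } → simplest -57/16
RRRRBRBBR: Left { -4; -15/4; -29/8 }, Right { -57/16; -7/2; -3; -2; -1; 0 } → simplest -115/32
RRRRBRBBRB: Left { -4; -15/4; -29/8; -115/32 }, Right { -57/16; -7/2; -3; -2; -1; 0 } → simplest -229/64
RRRRBRBBRBR: Left { -4; -15/4; -29/8; -115/32 }, Right { -229/64; -57/16; -7/2; -3; -2; -1; 0 } → simplest -459/128
RRRRBRBBRBRR: Left { -4; -15/4; -29/8; -115/32 }, Right { -459/128; -229/64; -57/16; -7/2; -3; -2; -1; 0 } → simplest -919/256
RRRRBRBBRBRRB: Left { -4; -15/4; -29/8; -115/32; -919/256 }, Right { -459/128; -229/64; -57/16; -7/2; -3; -2; -1; 0 } → simplest -1837/512
RRRRBRBBRBRRBB: Left { -4; -15/4; -29/8; -115/32; -919/256; -1837/512 }, Right { -459/128; -229/64; -57/16; -7/2; -3; -2; -1; 0 } → simplest -3673/1024
RRRRBRBBRBRRBBB: Left { -4; -15/4; -29/8; -115/32; -919/256; -1837/512; -3673/1024 }, Right { -459/128; -229/64; -57/16; -7/2; -3; -2; -1; 0 } → simplest -7345/2048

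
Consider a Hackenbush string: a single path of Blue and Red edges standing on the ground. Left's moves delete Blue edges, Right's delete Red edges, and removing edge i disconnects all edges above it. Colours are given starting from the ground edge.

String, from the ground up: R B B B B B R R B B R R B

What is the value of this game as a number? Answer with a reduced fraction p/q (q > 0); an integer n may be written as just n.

Prefix values for R B B B B B R R B B R R B via {L|R} + simplicity:
val(R) = { none | 0 } → -1
val(RB) = { -1 | 0 } → -1/2
val(RBB) = { -1, -1/2 | 0 } → -1/4
val(RBBB) = { -1, -1/2, -1/4 | 0 } → -1/8
val(RBBBB) = { -1, -1/2, -1/4, -1/8 | 0 } → -1/16
val(RBBBBB) = { -1, -1/2, -1/4, -1/8, -1/16 | 0 } → -1/32
val(RBBBBBR) = { -1, -1/2, -1/4, -1/8, -1/16 | -1/32, 0 } → -3/64
val(RBBBBBRR) = { -1, -1/2, -1/4, -1/8, -1/16 | -3/64, -1/32, 0 } → -7/128
val(RBBBBBRRB) = { -1, -1/2, -1/4, -1/8, -1/16, -7/128 | -3/64, -1/32, 0 } → -13/256
val(RBBBBBRRBB) = { -1, -1/2, -1/4, -1/8, -1/16, -7/128, -13/256 | -3/64, -1/32, 0 } → -25/512
val(RBBBBBRRBBR) = { -1, -1/2, -1/4, -1/8, -1/16, -7/128, -13/256 | -25/512, -3/64, -1/32, 0 } → -51/1024
val(RBBBBBRRBBRR) = { -1, -1/2, -1/4, -1/8, -1/16, -7/128, -13/256 | -51/1024, -25/512, -3/64, -1/32, 0 } → -103/2048
val(RBBBBBRRBBRRB) = { -1, -1/2, -1/4, -1/8, -1/16, -7/128, -13/256, -103/2048 | -51/1024, -25/512, -3/64, -1/32, 0 } → -205/4096

-205/4096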